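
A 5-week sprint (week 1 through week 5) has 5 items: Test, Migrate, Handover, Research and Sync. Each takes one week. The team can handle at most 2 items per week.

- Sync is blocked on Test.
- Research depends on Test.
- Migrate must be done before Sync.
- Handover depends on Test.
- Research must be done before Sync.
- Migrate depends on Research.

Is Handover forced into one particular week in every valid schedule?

Handover can be week 2 (e.g. Test in week 1; Migrate in week 3; Sync in week 4; Research in week 2; Handover in week 2) or week 3 (e.g. Research -> week 2; Sync -> week 4; Handover -> week 3; Migrate -> week 3; Test -> week 1).

No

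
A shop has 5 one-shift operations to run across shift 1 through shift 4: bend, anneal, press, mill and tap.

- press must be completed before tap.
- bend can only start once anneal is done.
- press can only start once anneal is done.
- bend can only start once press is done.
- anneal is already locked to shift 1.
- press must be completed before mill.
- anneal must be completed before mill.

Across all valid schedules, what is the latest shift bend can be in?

Precedence pushes bend to at least shift 3.
bend at shift 4 is achievable: anneal -> shift 1; bend -> shift 4; press -> shift 2; mill -> shift 3; tap -> shift 3.

shift 4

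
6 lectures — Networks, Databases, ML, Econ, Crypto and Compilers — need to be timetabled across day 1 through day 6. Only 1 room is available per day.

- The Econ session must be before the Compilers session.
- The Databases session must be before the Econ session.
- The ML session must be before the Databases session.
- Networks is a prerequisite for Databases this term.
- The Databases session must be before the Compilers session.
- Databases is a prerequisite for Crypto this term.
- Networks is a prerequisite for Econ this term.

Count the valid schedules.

6

Splitting on Networks: it can be day 1 (3), day 2 (3). Listing each branch's schedules as (Databases, ML, Econ, Crypto, Compilers) by day number:
Networks=day 1: (3,2,4,5,6) (3,2,4,6,5) (3,2,5,4,6) — 3.
Networks=day 2: (3,1,4,5,6) (3,1,4,6,5) (3,1,5,4,6) — 3.
Summing: 3 + 3 = 6.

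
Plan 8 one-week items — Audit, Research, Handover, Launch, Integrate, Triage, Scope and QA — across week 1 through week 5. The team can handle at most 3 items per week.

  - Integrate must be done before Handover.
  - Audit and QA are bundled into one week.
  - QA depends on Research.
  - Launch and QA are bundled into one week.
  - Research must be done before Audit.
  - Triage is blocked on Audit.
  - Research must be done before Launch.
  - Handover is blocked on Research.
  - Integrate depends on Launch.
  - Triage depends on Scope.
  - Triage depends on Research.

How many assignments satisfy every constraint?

28

Splitting on Audit: it can be week 2 (18), week 3 (10). Listing each branch's schedules as (Research, Handover, Launch, Integrate, Triage, Scope, QA) by week number:
Audit=week 2: (1,4,2,3,3,1,2) (1,4,2,3,4,1,2) (1,4,2,3,4,3,2) (1,4,2,3,5,1,2) (1,4,2,3,5,3,2) (1,4,2,3,5,4,2) (1,5,2,3,3,1,2) (1,5,2,3,4,1,2) (1,5,2,3,4,3,2) (1,5,2,3,5,1,2) (1,5,2,3,5,3,2) (1,5,2,3,5,4,2) (1,5,2,4,3,1,2) (1,5,2,4,4,1,2) (1,5,2,4,4,3,2) (1,5,2,4,5,1,2) (1,5,2,4,5,3,2) (1,5,2,4,5,4,2) — 18.
Audit=week 3: (1,5,3,4,4,1,3) (1,5,3,4,4,2,3) (1,5,3,4,5,1,3) (1,5,3,4,5,2,3) (1,5,3,4,5,4,3) (2,5,3,4,4,1,3) (2,5,3,4,4,2,3) (2,5,3,4,5,1,3) (2,5,3,4,5,2,3) (2,5,3,4,5,4,3) — 10.
Summing: 18 + 10 = 28.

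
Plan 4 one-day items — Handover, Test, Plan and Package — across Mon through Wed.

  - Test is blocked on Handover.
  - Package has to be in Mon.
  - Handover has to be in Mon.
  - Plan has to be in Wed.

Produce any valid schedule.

Handover in Mon, Package in Mon, Plan in Wed, Test in Tue

Checking: Handover(Mon) before Test(Tue); Package=Mon in [Mon,Mon]; Plan=Wed in [Wed,Wed]; Handover=Mon in [Mon,Mon].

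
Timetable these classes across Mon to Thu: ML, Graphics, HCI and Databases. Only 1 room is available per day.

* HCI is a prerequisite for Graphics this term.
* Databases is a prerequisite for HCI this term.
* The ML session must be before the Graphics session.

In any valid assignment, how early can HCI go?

Precedence pushes HCI to at least Tue; downstream work caps HCI at Wed.
HCI at Tue is achievable: HCI=Tue; Databases=Mon; ML=Wed; Graphics=Thu.

Tue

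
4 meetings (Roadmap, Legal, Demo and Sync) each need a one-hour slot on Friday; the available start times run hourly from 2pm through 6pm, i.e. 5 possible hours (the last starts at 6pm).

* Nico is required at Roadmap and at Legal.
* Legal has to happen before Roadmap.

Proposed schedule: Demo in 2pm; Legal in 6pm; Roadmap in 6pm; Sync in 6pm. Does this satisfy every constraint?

Invalid. Nico is required at Roadmap and at Legal.

Nico is required at Roadmap and at Legal — violated.
Legal has to happen before Roadmap — violated.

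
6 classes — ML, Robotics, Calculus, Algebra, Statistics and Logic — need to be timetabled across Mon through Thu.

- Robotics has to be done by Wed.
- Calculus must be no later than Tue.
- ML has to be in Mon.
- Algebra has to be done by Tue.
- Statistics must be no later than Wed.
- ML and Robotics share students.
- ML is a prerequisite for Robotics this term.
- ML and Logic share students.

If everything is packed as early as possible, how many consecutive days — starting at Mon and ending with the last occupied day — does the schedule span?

The precedence chain requires at least 2 distinct days.
2 works (last occupied day: Tue): for example Robotics in Tue; Calculus in Mon; ML in Mon; Statistics in Mon; Algebra in Mon; Logic in Tue.

2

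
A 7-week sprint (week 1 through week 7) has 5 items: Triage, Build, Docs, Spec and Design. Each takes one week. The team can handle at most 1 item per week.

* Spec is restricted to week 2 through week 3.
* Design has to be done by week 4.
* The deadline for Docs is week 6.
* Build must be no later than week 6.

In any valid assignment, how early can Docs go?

Docs's own window allows nothing later than week 6.
Docs at week 1 is achievable: Build=week 4, Design=week 3, Spec=week 2, Triage=week 5, Docs=week 1.

week 1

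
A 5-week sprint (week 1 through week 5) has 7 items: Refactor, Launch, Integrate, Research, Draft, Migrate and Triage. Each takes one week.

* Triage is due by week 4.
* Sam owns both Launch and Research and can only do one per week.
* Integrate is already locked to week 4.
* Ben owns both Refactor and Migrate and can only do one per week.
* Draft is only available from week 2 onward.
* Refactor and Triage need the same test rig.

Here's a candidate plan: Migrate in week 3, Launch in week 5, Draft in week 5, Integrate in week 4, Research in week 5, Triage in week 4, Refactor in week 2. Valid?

Triage is due by week 4 — holds.
Sam owns both Launch and Research and can only do one per week — violated.
Integrate is already locked to week 4 — holds.
Refactor and Triage need the same test rig — holds.
Draft is only available from week 2 onward — holds.
Ben owns both Refactor and Migrate and can only do one per week — holds.

No. Sam owns both Launch and Research and can only do one per week is not satisfied.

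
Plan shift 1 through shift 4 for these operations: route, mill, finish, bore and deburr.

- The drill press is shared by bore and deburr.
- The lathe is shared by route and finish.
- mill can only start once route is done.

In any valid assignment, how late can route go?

Downstream work caps route at shift 3.
route at shift 3 is achievable: mill in shift 4, route in shift 3, finish in shift 1, bore in shift 1, deburr in shift 2.

shift 3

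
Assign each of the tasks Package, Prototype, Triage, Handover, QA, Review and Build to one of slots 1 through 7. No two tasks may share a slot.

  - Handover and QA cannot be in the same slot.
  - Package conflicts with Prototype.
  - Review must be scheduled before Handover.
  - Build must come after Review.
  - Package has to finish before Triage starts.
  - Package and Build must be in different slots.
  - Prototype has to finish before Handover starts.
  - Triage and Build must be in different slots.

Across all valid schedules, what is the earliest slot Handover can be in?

3

Precedence pushes Handover to at least 2.
Handover at 3 is achievable: Triage=5, QA=7, Package=4, Review=1, Handover=3, Build=6, Prototype=2.
Nothing earlier works — the conflict and capacity constraints rule out every slot before 3.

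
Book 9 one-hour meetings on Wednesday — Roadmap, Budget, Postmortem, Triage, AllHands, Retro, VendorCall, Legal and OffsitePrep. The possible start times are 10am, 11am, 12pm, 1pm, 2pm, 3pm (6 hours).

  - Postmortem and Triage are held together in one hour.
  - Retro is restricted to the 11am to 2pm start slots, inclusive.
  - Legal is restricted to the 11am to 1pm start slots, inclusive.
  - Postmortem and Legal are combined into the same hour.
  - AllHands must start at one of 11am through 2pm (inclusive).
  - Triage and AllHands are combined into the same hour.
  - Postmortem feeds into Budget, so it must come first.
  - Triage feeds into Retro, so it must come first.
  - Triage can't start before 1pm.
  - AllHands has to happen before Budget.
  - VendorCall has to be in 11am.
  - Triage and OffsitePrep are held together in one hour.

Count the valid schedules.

Splitting on Budget: it can be 2pm (6), 3pm (6). Listing each branch's schedules as (Roadmap, Postmortem, Triage, AllHands, Retro, VendorCall, Legal, OffsitePrep):
Budget=2pm: (10am,1pm,1pm,1pm,2pm,11am,1pm,1pm) (11am,1pm,1pm,1pm,2pm,11am,1pm,1pm) (12pm,1pm,1pm,1pm,2pm,11am,1pm,1pm) (1pm,1pm,1pm,1pm,2pm,11am,1pm,1pm) (2pm,1pm,1pm,1pm,2pm,11am,1pm,1pm) (3pm,1pm,1pm,1pm,2pm,11am,1pm,1pm) — 6.
Budget=3pm: (10am,1pm,1pm,1pm,2pm,11am,1pm,1pm) (11am,1pm,1pm,1pm,2pm,11am,1pm,1pm) (12pm,1pm,1pm,1pm,2pm,11am,1pm,1pm) (1pm,1pm,1pm,1pm,2pm,11am,1pm,1pm) (2pm,1pm,1pm,1pm,2pm,11am,1pm,1pm) (3pm,1pm,1pm,1pm,2pm,11am,1pm,1pm) — 6.
Summing: 6 + 6 = 12.

12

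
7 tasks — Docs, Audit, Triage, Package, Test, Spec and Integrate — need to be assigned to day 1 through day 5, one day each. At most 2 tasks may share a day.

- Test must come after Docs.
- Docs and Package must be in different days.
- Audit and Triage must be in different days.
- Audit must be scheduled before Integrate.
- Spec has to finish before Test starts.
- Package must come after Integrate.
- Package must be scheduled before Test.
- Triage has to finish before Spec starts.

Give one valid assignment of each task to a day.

Audit=day 1; Test=day 4; Spec=day 3; Package=day 3; Docs=day 1; Integrate=day 2; Triage=day 2

Checking: Triage(day 2) before Spec(day 3); Docs(day 1) before Test(day 4); Integrate(day 2) before Package(day 3); Package(day 3) before Test(day 4); Audit(day 1) before Integrate(day 2); Spec(day 3) before Test(day 4); Docs(day 1) != Package(day 3); Audit(day 1) != Triage(day 2); max 2 per day (cap 2).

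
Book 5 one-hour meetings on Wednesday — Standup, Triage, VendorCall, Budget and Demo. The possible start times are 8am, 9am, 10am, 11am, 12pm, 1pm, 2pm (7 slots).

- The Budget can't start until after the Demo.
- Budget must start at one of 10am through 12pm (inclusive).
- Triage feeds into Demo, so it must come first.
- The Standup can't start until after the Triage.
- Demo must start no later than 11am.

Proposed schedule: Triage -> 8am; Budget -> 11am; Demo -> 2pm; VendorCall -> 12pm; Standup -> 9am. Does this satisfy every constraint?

No — it violates: Demo must start no later than 11am

Budget must start at one of 10am through 12pm (inclusive) — holds.
Triage feeds into Demo, so it must come first — holds.
The Standup can't start until after the Triage — holds.
Demo must start no later than 11am — violated.
The Budget can't start until after the Demo — violated.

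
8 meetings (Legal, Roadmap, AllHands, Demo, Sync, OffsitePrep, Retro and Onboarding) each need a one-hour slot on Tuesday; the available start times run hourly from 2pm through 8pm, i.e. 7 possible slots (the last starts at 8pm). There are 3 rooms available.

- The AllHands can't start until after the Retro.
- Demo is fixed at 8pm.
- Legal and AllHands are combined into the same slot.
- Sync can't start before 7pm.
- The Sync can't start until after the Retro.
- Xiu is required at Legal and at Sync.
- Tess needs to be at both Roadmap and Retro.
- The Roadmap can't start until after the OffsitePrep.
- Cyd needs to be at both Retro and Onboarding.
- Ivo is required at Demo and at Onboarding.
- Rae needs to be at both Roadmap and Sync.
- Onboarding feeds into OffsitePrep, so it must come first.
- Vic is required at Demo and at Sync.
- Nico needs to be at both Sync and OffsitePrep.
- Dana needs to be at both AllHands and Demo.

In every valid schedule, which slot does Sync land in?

Sync's window is 7pm–8pm.
Demo is fixed at 8pm, and Sync can't share a slot with Demo.
So Sync must be 7pm.

7pm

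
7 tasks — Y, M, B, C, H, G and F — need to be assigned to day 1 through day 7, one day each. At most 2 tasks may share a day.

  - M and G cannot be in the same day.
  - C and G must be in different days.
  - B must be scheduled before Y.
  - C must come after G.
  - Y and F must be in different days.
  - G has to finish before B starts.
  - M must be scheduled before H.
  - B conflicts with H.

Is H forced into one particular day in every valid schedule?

H can be day 2 (e.g. Y -> day 4; C -> day 3; G -> day 2; F -> day 1; M -> day 1; B -> day 3; H -> day 2) or day 3 (e.g. C -> day 4; H -> day 3; Y -> day 3; B -> day 2; M -> day 2; G -> day 1; F -> day 1).

No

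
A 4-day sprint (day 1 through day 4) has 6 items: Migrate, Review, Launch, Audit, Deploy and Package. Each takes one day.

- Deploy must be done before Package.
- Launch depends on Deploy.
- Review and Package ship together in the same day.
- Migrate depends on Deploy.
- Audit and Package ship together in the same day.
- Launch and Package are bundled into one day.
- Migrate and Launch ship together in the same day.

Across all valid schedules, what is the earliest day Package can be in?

Precedence pushes Package to at least day 2.
Package at day 2 is achievable: Review in day 2, Launch in day 2, Audit in day 2, Deploy in day 1, Migrate in day 2, Package in day 2.

day 2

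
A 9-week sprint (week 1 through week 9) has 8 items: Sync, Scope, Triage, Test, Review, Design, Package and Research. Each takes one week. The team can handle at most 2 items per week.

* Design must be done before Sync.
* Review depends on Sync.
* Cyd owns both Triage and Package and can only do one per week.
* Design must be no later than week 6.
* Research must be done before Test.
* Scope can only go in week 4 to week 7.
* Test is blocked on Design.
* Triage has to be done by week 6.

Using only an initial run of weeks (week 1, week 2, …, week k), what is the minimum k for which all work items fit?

The precedence chain requires at least 3 distinct weeks.
With at most 2 per week and 8 work items, at least 4 weeks are needed.
Scope can't be placed before week 4, so the schedule must run through at least week 4.
4 works (last occupied week: week 4): for example Review in week 3; Research in week 1; Design in week 1; Package in week 4; Sync in week 2; Test in week 2; Triage in week 3; Scope in week 4.

4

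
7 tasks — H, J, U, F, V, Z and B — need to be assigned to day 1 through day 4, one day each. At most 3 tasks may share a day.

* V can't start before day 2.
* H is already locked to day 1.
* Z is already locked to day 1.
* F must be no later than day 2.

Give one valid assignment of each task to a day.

V=day 2, U=day 2, B=day 3, J=day 2, H=day 1, Z=day 1, F=day 1

Checking: H=day 1 in [day 1,day 1]; Z=day 1 in [day 1,day 1]; V=day 2 in [day 2,day 4]; F=day 1 in [day 1,day 2]; max 3 per day (cap 3).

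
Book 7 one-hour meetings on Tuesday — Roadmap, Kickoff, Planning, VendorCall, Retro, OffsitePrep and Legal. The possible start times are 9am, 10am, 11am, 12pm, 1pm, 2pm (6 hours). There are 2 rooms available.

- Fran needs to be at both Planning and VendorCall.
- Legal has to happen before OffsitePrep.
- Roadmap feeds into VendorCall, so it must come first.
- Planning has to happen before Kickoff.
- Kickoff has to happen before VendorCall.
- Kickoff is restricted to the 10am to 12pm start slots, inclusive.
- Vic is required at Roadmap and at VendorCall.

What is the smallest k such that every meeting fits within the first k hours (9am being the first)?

The precedence chain requires at least 3 distinct hours.
With at most 2 per hour and 7 meetings, at least 4 hours are needed.
4 works (last occupied hour: 12pm): for example Kickoff in 10am; OffsitePrep in 11am; VendorCall in 11am; Planning in 9am; Roadmap in 9am; Legal in 10am; Retro in 12pm.

4 hours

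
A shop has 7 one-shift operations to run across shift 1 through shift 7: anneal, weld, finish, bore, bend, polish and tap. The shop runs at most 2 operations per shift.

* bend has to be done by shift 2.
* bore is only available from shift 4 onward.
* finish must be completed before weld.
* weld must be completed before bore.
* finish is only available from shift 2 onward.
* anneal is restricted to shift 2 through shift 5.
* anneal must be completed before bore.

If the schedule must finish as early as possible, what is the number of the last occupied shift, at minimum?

4

The precedence chain requires at least 3 distinct shifts.
With at most 2 per shift and 7 operations, at least 4 shifts are needed.
bore can't be placed before shift 4, so the schedule must run through at least shift 4.
4 works (last occupied shift: shift 4): for example bend -> shift 1, tap -> shift 3, finish -> shift 2, weld -> shift 3, anneal -> shift 2, bore -> shift 4, polish -> shift 1.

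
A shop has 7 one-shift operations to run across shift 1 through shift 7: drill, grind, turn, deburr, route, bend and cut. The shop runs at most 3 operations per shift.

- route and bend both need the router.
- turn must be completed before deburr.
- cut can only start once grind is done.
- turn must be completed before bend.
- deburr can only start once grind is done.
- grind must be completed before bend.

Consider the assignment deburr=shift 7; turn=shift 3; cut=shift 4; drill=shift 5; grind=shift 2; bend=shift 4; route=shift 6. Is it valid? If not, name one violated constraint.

Valid

route and bend both need the router — holds.
grind must be completed before bend — holds.
turn must be completed before deburr — holds.
turn must be completed before bend — holds.
cut can only start once grind is done — holds.
deburr can only start once grind is done — holds.
The shop runs at most 3 operations per shift — holds.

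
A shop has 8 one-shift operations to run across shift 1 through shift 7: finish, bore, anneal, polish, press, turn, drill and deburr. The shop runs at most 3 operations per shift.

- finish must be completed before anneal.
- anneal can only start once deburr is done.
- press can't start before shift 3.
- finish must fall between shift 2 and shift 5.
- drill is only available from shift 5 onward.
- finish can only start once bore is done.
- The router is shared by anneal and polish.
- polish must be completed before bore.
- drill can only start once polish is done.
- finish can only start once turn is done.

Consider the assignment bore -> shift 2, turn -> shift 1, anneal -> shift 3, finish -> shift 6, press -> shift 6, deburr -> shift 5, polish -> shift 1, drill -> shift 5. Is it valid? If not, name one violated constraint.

No. finish must be completed before anneal is not satisfied.

polish must be completed before bore — holds.
The router is shared by anneal and polish — holds.
drill is only available from shift 5 onward — holds.
drill can only start once polish is done — holds.
finish can only start once turn is done — holds.
finish must fall between shift 2 and shift 5 — violated.
press can't start before shift 3 — holds.
finish can only start once bore is done — holds.
anneal can only start once deburr is done — violated.
finish must be completed before anneal — violated.
The shop runs at most 3 operations per shift — holds.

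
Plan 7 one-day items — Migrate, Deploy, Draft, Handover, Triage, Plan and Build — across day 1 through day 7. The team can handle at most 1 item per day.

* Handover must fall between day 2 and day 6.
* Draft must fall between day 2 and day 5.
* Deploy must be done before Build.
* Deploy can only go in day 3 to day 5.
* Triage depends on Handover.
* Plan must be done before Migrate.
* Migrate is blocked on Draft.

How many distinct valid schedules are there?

51

Splitting on Migrate: it can be day 3 (5), day 4 (7), day 5 (9), day 6 (15), day 7 (15). Listing each branch's schedules as (Deploy, Draft, Handover, Triage, Plan, Build) by day number:
Migrate=day 3: (4,2,5,6,1,7) (4,2,5,7,1,6) (4,2,6,7,1,5) (5,2,4,6,1,7) (5,2,4,7,1,6) — 5.
Migrate=day 4: (3,2,5,6,1,7) (3,2,5,7,1,6) (3,2,6,7,1,5) (5,2,3,6,1,7) (5,2,3,7,1,6) (5,3,2,6,1,7) (5,3,2,7,1,6) — 7.
Migrate=day 5: (3,2,4,6,1,7) (3,2,4,7,1,6) (3,2,6,7,1,4) (3,4,2,6,1,7) (3,4,2,7,1,6) (4,2,3,6,1,7) (4,2,3,7,1,6) (4,3,2,6,1,7) (4,3,2,7,1,6) — 9.
Migrate=day 6: (3,2,4,5,1,7) (3,2,4,7,1,5) (3,2,5,7,1,4) (3,4,2,5,1,7) (3,4,2,7,1,5) (3,5,2,4,1,7) (3,5,2,7,1,4) (4,2,3,5,1,7) (4,2,3,7,1,5) (4,3,2,5,1,7) (4,3,2,7,1,5) (4,5,2,3,1,7) (5,2,3,4,1,7) (5,3,2,4,1,7) (5,4,2,3,1,7) — 15.
Migrate=day 7: (3,2,4,5,1,6) (3,2,4,6,1,5) (3,2,5,6,1,4) (3,4,2,5,1,6) (3,4,2,6,1,5) (3,5,2,4,1,6) (3,5,2,6,1,4) (4,2,3,5,1,6) (4,2,3,6,1,5) (4,3,2,5,1,6) (4,3,2,6,1,5) (4,5,2,3,1,6) (5,2,3,4,1,6) (5,3,2,4,1,6) (5,4,2,3,1,6) — 15.
Summing: 5 + 7 + 9 + 15 + 15 = 51.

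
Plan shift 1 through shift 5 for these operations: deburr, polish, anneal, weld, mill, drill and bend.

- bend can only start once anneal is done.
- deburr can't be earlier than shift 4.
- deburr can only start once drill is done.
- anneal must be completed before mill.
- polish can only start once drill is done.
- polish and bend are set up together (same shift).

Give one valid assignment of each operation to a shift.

drill -> shift 1; mill -> shift 2; deburr -> shift 4; anneal -> shift 1; bend -> shift 2; polish -> shift 2; weld -> shift 1

Checking: drill(shift 1) before deburr(shift 4); anneal(shift 1) before mill(shift 2); anneal(shift 1) before bend(shift 2); drill(shift 1) before polish(shift 2); polish = bend = shift 2; deburr=shift 4 in [shift 4,shift 5].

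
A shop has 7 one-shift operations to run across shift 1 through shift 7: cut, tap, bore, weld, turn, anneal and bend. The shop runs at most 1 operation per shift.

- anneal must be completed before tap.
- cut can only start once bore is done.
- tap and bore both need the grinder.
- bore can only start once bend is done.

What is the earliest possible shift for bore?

shift 2

Precedence pushes bore to at least shift 2; downstream work caps bore at shift 6.
bore at shift 2 is achievable: anneal in shift 4; cut in shift 3; weld in shift 6; bend in shift 1; tap in shift 5; turn in shift 7; bore in shift 2.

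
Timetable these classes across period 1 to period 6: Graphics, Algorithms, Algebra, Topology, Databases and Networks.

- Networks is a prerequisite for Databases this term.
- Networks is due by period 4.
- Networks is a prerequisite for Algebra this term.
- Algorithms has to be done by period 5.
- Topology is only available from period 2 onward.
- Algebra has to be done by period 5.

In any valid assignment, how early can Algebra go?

Precedence pushes Algebra to at least period 2; Algebra's own window allows nothing later than period 5.
Algebra at period 2 is achievable: Databases -> period 2; Networks -> period 1; Graphics -> period 1; Algebra -> period 2; Topology -> period 2; Algorithms -> period 1.

period 2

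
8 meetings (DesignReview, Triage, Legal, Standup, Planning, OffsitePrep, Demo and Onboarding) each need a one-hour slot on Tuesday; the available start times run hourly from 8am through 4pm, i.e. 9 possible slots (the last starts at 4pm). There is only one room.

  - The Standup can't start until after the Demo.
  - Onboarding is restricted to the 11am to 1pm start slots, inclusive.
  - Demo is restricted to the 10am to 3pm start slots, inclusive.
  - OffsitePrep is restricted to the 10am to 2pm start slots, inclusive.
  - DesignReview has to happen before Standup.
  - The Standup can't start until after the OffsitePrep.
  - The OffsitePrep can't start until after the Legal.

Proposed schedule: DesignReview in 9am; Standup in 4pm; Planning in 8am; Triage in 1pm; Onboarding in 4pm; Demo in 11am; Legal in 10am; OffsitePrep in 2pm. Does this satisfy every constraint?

No — it violates: Onboarding is restricted to the 11am to 1pm start slots, inclusive

OffsitePrep is restricted to the 10am to 2pm start slots, inclusive — holds.
The Standup can't start until after the OffsitePrep — holds.
Onboarding is restricted to the 11am to 1pm start slots, inclusive — violated.
DesignReview has to happen before Standup — holds.
The Standup can't start until after the Demo — holds.
Demo is restricted to the 10am to 3pm start slots, inclusive — holds.
The OffsitePrep can't start until after the Legal — holds.
There is only one room — violated.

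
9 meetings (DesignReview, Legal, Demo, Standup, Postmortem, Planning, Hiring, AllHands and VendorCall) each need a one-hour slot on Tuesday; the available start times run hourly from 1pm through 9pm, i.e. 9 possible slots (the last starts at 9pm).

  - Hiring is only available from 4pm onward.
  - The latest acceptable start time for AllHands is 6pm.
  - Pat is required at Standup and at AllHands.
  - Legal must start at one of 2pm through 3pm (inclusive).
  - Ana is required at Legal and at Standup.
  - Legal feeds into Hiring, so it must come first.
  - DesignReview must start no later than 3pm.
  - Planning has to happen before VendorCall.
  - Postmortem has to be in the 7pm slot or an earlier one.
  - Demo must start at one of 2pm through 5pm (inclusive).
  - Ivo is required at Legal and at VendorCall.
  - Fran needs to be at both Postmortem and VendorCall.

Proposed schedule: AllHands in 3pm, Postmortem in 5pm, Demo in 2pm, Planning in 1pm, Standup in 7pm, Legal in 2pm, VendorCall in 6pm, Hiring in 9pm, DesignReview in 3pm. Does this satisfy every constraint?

Yes

Postmortem has to be in the 7pm slot or an earlier one — holds.
Planning has to happen before VendorCall — holds.
Pat is required at Standup and at AllHands — holds.
Legal feeds into Hiring, so it must come first — holds.
Legal must start at one of 2pm through 3pm (inclusive) — holds.
Demo must start at one of 2pm through 5pm (inclusive) — holds.
Ana is required at Legal and at Standup — holds.
The latest acceptable start time for AllHands is 6pm — holds.
DesignReview must start no later than 3pm — holds.
Hiring is only available from 4pm onward — holds.
Ivo is required at Legal and at VendorCall — holds.
Fran needs to be at both Postmortem and VendorCall — holds.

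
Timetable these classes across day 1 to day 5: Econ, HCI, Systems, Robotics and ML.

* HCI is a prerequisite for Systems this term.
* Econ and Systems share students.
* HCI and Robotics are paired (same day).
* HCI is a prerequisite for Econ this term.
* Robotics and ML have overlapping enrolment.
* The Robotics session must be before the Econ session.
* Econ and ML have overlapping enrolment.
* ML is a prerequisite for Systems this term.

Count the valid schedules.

25

Splitting on Econ: it can be day 2 (3), day 3 (6), day 4 (8), day 5 (8). Listing each branch's schedules as (HCI, Systems, Robotics, ML) by day number:
Econ=day 2: (1,4,1,3) (1,5,1,3) (1,5,1,4) — 3.
Econ=day 3: (1,4,1,2) (1,5,1,2) (1,5,1,4) (2,4,2,1) (2,5,2,1) (2,5,2,4) — 6.
Econ=day 4: (1,3,1,2) (1,5,1,2) (1,5,1,3) (2,3,2,1) (2,5,2,1) (2,5,2,3) (3,5,3,1) (3,5,3,2) — 8.
Econ=day 5: (1,3,1,2) (1,4,1,2) (1,4,1,3) (2,3,2,1) (2,4,2,1) (2,4,2,3) (3,4,3,1) (3,4,3,2) — 8.
Summing: 3 + 6 + 8 + 8 = 25.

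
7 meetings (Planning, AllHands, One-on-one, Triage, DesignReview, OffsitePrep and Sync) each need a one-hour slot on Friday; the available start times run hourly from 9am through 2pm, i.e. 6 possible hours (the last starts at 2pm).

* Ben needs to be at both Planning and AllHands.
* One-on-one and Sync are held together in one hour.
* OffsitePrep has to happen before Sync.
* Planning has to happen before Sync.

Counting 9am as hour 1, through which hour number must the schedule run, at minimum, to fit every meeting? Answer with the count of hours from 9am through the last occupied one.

2

The precedence chain requires at least 2 distinct hours.
2 works (last occupied hour: 10am): for example Planning=9am, DesignReview=9am, OffsitePrep=9am, Sync=10am, AllHands=10am, One-on-one=10am, Triage=9am.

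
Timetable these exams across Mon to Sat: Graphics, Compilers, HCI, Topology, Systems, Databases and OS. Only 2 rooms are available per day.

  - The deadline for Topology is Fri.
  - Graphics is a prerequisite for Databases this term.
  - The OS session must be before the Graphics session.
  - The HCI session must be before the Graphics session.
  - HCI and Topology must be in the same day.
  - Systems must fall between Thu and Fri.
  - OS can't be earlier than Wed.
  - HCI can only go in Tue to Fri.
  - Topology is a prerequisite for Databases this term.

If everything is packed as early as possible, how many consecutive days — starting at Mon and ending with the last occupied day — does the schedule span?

The precedence chain requires at least 3 distinct days.
With at most 2 per day and 7 exams, at least 4 days are needed.
Propagating the time windows through the other constraints, Databases can't land before Fri — that is day 5 counting from Mon — so the schedule must run through at least 5 days.
5 works (last occupied day: Fri): for example Systems -> Thu; Topology -> Tue; OS -> Wed; Databases -> Fri; Compilers -> Mon; Graphics -> Thu; HCI -> Tue.

5 days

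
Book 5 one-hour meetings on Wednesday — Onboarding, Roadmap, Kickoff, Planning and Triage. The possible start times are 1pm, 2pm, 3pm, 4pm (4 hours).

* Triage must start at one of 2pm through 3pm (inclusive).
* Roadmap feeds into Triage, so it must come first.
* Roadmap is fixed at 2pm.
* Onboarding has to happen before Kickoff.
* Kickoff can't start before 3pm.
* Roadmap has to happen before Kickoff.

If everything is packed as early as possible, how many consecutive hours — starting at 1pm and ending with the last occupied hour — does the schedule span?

The precedence chain requires at least 2 distinct hours.
Kickoff can't be placed before 3pm — that is hour 3 counting from 1pm — so the schedule must run through at least 3 hours.
3 works (last occupied hour: 3pm): for example Kickoff -> 3pm; Onboarding -> 1pm; Roadmap -> 2pm; Triage -> 3pm; Planning -> 1pm.

3 hours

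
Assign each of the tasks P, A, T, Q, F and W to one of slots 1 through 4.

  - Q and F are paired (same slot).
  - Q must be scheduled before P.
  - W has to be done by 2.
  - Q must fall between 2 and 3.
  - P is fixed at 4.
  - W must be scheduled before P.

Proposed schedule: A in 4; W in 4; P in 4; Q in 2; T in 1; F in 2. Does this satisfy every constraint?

Q and F are paired (same slot) — holds.
P is fixed at 4 — holds.
Q must be scheduled before P — holds.
W has to be done by 2 — violated.
W must be scheduled before P — violated.
Q must fall between 2 and 3 — holds.

Invalid. W has to be done by 2.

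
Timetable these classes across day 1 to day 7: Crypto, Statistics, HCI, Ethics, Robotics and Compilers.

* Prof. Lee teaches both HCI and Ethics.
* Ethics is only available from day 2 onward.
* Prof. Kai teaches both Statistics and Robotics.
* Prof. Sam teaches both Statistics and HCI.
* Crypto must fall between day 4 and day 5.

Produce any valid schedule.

Ethics in day 2; Robotics in day 2; Compilers in day 1; Crypto in day 4; Statistics in day 1; HCI in day 3

Checking: Statistics(day 1) != HCI(day 3); HCI(day 3) != Ethics(day 2); Statistics(day 1) != Robotics(day 2); Ethics=day 2 in [day 2,day 7]; Crypto=day 4 in [day 4,day 5].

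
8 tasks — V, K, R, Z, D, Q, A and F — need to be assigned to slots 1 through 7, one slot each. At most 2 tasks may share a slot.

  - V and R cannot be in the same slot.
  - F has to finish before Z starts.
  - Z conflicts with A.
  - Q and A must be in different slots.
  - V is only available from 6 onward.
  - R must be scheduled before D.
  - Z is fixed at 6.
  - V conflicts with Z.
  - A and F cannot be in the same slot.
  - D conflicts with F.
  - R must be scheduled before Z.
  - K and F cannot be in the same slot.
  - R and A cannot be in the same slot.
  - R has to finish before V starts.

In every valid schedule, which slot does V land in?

7

V's window is 6–7.
Z is fixed at 6, and V can't share a slot with Z.
So V must be 7.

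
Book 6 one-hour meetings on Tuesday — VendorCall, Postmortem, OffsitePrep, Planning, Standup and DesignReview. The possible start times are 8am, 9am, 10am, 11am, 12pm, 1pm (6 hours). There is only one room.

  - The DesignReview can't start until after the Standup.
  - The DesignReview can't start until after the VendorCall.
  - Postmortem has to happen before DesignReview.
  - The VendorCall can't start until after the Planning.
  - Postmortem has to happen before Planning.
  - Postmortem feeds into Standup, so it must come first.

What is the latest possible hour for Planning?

11am

Precedence pushes Planning to at least 9am; downstream work caps Planning at 11am.
Planning at 11am is achievable: VendorCall -> 12pm; Planning -> 11am; OffsitePrep -> 10am; DesignReview -> 1pm; Postmortem -> 8am; Standup -> 9am.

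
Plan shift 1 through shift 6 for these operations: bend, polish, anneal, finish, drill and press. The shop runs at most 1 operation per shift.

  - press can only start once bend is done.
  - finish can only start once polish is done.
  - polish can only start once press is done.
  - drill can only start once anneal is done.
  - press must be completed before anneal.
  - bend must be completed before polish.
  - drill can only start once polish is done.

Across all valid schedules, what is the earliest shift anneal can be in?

Precedence pushes anneal to at least shift 3; downstream work caps anneal at shift 5.
anneal at shift 3 is achievable: drill in shift 5; press in shift 2; anneal in shift 3; finish in shift 6; bend in shift 1; polish in shift 4.

shift 3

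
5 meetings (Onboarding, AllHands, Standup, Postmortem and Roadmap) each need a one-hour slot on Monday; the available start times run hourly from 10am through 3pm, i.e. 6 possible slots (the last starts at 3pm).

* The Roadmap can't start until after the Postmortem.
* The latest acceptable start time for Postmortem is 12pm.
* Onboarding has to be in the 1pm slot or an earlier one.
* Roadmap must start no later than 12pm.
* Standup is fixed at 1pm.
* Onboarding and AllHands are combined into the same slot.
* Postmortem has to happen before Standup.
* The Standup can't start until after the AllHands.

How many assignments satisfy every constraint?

9

Splitting on Onboarding: it can be 10am (3), 11am (3), 12pm (3). Listing each branch's schedules as (AllHands, Standup, Postmortem, Roadmap):
Onboarding=10am: (10am,1pm,10am,11am) (10am,1pm,10am,12pm) (10am,1pm,11am,12pm) — 3.
Onboarding=11am: (11am,1pm,10am,11am) (11am,1pm,10am,12pm) (11am,1pm,11am,12pm) — 3.
Onboarding=12pm: (12pm,1pm,10am,11am) (12pm,1pm,10am,12pm) (12pm,1pm,11am,12pm) — 3.
Summing: 3 + 3 + 3 = 9.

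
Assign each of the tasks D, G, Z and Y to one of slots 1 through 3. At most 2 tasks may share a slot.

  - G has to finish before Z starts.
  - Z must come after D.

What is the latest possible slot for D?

Downstream work caps D at 2.
D at 2 is achievable: Z in 3, G in 1, D in 2, Y in 1.

2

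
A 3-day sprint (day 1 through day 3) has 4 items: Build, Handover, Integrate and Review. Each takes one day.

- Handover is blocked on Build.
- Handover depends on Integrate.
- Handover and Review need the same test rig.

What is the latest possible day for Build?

day 2

Downstream work caps Build at day 2.
Build at day 2 is achievable: Review in day 1; Integrate in day 1; Build in day 2; Handover in day 3.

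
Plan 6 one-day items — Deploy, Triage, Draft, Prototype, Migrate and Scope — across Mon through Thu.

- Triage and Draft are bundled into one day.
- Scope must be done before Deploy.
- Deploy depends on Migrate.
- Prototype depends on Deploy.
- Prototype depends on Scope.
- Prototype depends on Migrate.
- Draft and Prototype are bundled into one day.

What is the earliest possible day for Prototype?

Wed

Precedence pushes Prototype to at least Wed.
Prototype at Wed is achievable: Migrate -> Mon, Prototype -> Wed, Scope -> Mon, Triage -> Wed, Draft -> Wed, Deploy -> Tue.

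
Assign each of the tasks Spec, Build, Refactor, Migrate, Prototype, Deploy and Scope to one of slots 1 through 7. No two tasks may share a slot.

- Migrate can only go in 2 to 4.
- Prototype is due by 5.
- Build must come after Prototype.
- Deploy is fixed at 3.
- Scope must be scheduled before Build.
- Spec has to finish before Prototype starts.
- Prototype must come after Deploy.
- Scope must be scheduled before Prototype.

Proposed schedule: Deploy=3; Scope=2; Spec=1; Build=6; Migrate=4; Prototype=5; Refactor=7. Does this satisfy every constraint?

Valid

Migrate can only go in 2 to 4 — holds.
Build must come after Prototype — holds.
Scope must be scheduled before Build — holds.
Spec has to finish before Prototype starts — holds.
Prototype is due by 5 — holds.
No two tasks may share a slot — holds.
Deploy is fixed at 3 — holds.
Scope must be scheduled before Prototype — holds.
Prototype must come after Deploy — holds.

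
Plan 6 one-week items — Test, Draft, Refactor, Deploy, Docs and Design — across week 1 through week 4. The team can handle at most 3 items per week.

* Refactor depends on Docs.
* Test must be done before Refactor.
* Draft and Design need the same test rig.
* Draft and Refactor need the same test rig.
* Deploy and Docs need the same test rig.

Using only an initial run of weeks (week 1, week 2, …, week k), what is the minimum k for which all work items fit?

2 weeks

The precedence chain requires at least 2 distinct weeks.
With at most 3 per week and 6 work items, at least 2 weeks are needed.
2 works (last occupied week: week 2): for example Test=week 1; Draft=week 1; Refactor=week 2; Docs=week 1; Deploy=week 2; Design=week 2.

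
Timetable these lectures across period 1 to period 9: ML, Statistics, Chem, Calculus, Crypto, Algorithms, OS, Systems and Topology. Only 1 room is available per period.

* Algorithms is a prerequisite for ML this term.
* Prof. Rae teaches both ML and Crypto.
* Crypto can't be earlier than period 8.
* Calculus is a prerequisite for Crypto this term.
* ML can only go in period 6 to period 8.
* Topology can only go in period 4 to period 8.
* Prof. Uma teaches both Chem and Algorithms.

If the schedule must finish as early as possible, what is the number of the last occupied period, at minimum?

period 9

The precedence chain requires at least 2 distinct periods.
With at most 1 per period and 9 lectures, at least 9 periods are needed.
Crypto can't be placed before period 8, so the schedule must run through at least period 8.
9 works (last occupied period: period 9): for example Systems -> period 9, Statistics -> period 3, Chem -> period 5, Crypto -> period 8, Calculus -> period 1, OS -> period 7, ML -> period 6, Topology -> period 4, Algorithms -> period 2.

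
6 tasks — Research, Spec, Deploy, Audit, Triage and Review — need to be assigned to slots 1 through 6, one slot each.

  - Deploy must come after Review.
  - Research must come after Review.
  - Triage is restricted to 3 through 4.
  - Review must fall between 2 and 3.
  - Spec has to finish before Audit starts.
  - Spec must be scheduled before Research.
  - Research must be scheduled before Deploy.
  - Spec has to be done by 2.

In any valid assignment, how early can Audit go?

2

Precedence pushes Audit to at least 2.
Audit at 2 is achievable: Audit in 2; Spec in 1; Review in 2; Deploy in 4; Research in 3; Triage in 3.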